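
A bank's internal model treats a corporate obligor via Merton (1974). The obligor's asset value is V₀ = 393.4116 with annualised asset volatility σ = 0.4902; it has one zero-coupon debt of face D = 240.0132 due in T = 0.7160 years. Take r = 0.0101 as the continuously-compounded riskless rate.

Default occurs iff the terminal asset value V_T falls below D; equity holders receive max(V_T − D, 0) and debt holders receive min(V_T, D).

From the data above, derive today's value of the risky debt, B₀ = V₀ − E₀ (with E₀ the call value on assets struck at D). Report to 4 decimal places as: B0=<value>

Work the structural quantities from V₀ = 393.4116 against face 240.0132:
d₁ = [ln(V₀/D) + (r + σ²/2)T] / (σ√T)
   = [ln(393.4116/240.0132) + (0.0101 + 0.5·0.4902²)·0.7160] / (0.4902·√0.7160)
   = [0.494162 + 0.093258] / 0.414791 = 1.416182
d₂ = d₁ − σ√T = 1.416182 − 0.414791 = 1.001390
N(d₁) = 0.921639,  N(d₂) = 0.841681,  e^(−rT) = 0.992794
E₀ = V₀·N(d₁) − D·e^(−rT)·N(d₂)
   = 393.4116·0.921639 − 240.0132·0.992794·0.841681 = 162.024503
B₀ = V₀ − E₀ = 393.4116 − 162.024503 = 231.387097

B0=231.3871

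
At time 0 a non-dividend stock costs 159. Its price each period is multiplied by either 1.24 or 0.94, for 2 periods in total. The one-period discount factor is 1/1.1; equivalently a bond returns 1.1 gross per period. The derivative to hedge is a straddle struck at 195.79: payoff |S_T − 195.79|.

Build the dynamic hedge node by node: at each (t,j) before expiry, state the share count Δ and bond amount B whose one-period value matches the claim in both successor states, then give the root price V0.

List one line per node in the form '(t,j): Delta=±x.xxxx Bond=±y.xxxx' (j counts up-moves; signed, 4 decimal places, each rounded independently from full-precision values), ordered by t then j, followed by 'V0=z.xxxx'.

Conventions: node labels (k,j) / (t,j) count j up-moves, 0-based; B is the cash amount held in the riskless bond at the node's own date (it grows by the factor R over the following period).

(0,0): Delta=-0.0102 Bond=27.3244
(1,0): Delta=-1.0000 Bond=177.9909
(1,1): Delta=0.6463 Bond=-99.3854
V0=25.7011

No-arbitrage ⇒ martingale measure with p* = (R−d)/(u−d) = 0.5333.
Payoffs at expiry: V(2,0)=55.2976, V(2,1)=10.4596, V(2,2)=48.6884
(1,0): S=149.4600. Δ = (V_up−V_dn)/(S_up−S_dn) = (10.4596−55.2976)/(185.3304−140.4924) = -1.0000. V = [p*·10.4596 + (1−p*)·55.2976]/1.1 = 28.5309. B = V − Δ·S = 177.9909.
(1,1): S=197.1600. Δ = (V_up−V_dn)/(S_up−S_dn) = (48.6884−10.4596)/(244.4784−185.3304) = 0.6463. V = [p*·48.6884 + (1−p*)·10.4596]/1.1 = 28.0439. B = V − Δ·S = -99.3854.
(0,0): S=159.0000. Δ = (V_up−V_dn)/(S_up−S_dn) = (28.0439−28.5309)/(197.1600−149.4600) = -0.0102. V = [p*·28.0439 + (1−p*)·28.5309]/1.1 = 25.7011. B = V − Δ·S = 27.3244.
Check: Δ(0,0)·S0 + B(0,0) = 25.7011 = V0.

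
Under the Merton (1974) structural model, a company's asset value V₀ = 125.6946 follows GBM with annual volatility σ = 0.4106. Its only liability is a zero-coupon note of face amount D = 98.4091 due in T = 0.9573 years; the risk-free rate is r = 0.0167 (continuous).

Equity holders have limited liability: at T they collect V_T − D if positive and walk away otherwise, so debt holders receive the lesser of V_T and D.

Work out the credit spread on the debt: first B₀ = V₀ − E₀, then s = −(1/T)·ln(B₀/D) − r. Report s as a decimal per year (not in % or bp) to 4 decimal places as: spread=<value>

Equity is a call on the firm's assets struck at D = 98.4091:
d₁ = [ln(V₀/D) + (r + σ²/2)T] / (σ√T)
   = [ln(125.6946/98.4091) + (0.0167 + 0.5·0.4106²)·0.9573] / (0.4106·√0.9573)
   = [0.244722 + 0.096684] / 0.401738 = 0.849821
d₂ = d₁ − σ√T = 0.849821 − 0.401738 = 0.448083
N(d₁) = 0.802288,  N(d₂) = 0.672953,  e^(−rT) = 0.984140
E₀ = V₀·N(d₁) − D·e^(−rT)·N(d₂)
   = 125.6946·0.802288 − 98.4091·0.984140·0.672953 = 35.668810
B₀ = V₀ − E₀ = 125.6946 − 35.668810 = 90.025790
spread = −(1/T)·ln(B₀/D) − r = −(1/0.9573)·ln(90.025790/98.4091) − 0.0167 = 0.07630856

spread=0.0763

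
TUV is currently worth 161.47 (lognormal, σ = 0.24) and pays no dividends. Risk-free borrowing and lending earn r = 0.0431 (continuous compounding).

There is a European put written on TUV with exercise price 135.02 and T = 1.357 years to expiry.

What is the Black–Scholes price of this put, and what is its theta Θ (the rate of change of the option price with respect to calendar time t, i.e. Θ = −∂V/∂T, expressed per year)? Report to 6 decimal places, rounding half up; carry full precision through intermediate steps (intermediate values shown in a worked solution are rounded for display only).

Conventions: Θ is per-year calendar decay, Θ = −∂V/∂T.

price = 4.390293
Θ = -2.757406

σ√T = 0.24·√1.357 = 0.279577
d₁ = (ln(S/K) + (r+σ²/2)T) / (σ√T) = (ln(161.47/135.02) + (0.0431+0.24²/2)·1.357) / 0.279577 = (0.178896 + 0.097568) / 0.279577 = 0.988869
d₂ = d₁ − σ√T = 0.988869 − 0.279577 = 0.709292
e^{−rT} = 0.943191
N(−d₁) = 0.161364,  N(−d₂) = 0.239072
Put price V = K·e^{−rT}·N(−d₂) − S·N(−d₁) = 30.445691 − 26.055398 = 4.390293
φ(d₁) = (1/√(2π))·e^{−d₁²/2} = 0.244664
Θ = −S·φ(d₁)·σ/(2√T) + r·K·e^{−rT}·N(−d₂) = −4.069615 + 1.312209 = -2.757406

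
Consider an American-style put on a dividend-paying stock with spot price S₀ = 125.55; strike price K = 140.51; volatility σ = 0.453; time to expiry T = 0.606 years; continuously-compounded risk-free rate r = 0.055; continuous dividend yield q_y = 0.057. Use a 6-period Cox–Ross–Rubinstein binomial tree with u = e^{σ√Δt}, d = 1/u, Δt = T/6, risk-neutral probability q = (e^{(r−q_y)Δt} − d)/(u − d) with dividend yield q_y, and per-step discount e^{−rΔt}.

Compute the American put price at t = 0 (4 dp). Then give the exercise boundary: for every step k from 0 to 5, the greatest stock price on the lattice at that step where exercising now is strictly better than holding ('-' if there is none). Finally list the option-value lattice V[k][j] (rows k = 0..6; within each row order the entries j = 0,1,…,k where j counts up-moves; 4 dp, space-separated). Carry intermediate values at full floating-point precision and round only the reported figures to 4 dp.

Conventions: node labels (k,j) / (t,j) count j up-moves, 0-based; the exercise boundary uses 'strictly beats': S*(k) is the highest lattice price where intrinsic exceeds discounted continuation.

price = 27.0891
boundary = - - - 81.5166 94.1390 108.7159
tree:
27.0891
36.4068 16.6240
47.2693 24.2647 7.9751
58.9934 34.2599 12.9810 2.2736
69.9233 46.3710 20.6459 4.2604 0.0000
79.3878 58.9934 31.7941 7.9835 0.0000 0.0000
87.5832 69.9233 46.3710 14.9600 0.0000 0.0000 0.0000

Δt=0.10100  u=1.15484  d=0.86592  q=0.46337  discount=0.99446
step 6 (expiry): payoffs max(K−S,0) = 87.5832 69.9233 46.3710 14.9600 0.0000 0.0000 0.0000
step 5: (k=5,j=0): S=61.1222, K−S=79.3878, hold=78.9603 ⇒ V=79.3878 exercise | (k=5,j=1): S=81.5166, K−S=58.9934, hold=58.6829 ⇒ V=58.9934 exercise | (k=5,j=2): S=108.7159, K−S=31.7941, hold=31.6398 ⇒ V=31.7941 exercise | (k=5,j=3): S=144.9907, K−S=0.0000, hold=7.9835 ⇒ V=7.9835 continue | (k=5,j=4): S=193.3691, K−S=0.0000, hold=0.0000 ⇒ V=0.0000 continue | (k=5,j=5): S=257.8898, K−S=0.0000, hold=0.0000 ⇒ V=0.0000 continue  boundary S*=108.7159
step 4: (k=4,j=0): S=70.5867, K−S=69.9233, hold=69.5501 ⇒ V=69.9233 exercise | (k=4,j=1): S=94.1390, K−S=46.3710, hold=46.1330 ⇒ V=46.3710 exercise | (k=4,j=2): S=125.5500, K−S=14.9600, hold=20.6459 ⇒ V=20.6459 continue | (k=4,j=3): S=167.4417, K−S=0.0000, hold=4.2604 ⇒ V=4.2604 continue | (k=4,j=4): S=223.3113, K−S=0.0000, hold=0.0000 ⇒ V=0.0000 continue  boundary S*=94.1390
step 3: (k=3,j=0): S=81.5166, K−S=58.9934, hold=58.6829 ⇒ V=58.9934 exercise | (k=3,j=1): S=108.7159, K−S=31.7941, hold=34.2599 ⇒ V=34.2599 continue | (k=3,j=2): S=144.9907, K−S=0.0000, hold=12.9810 ⇒ V=12.9810 continue | (k=3,j=3): S=193.3691, K−S=0.0000, hold=2.2736 ⇒ V=2.2736 continue  boundary S*=81.5166
step 2: (k=2,j=0): S=94.1390, K−S=46.3710, hold=47.2693 ⇒ V=47.2693 continue | (k=2,j=1): S=125.5500, K−S=14.9600, hold=24.2647 ⇒ V=24.2647 continue | (k=2,j=2): S=167.4417, K−S=0.0000, hold=7.9751 ⇒ V=7.9751 continue  boundary S*=-
step 1: (k=1,j=0): S=108.7159, K−S=31.7941, hold=36.4068 ⇒ V=36.4068 continue | (k=1,j=1): S=144.9907, K−S=0.0000, hold=16.6240 ⇒ V=16.6240 continue  boundary S*=-
step 0: (k=0,j=0): S=125.5500, K−S=14.9600, hold=27.0891 ⇒ V=27.0891 continue  boundary S*=-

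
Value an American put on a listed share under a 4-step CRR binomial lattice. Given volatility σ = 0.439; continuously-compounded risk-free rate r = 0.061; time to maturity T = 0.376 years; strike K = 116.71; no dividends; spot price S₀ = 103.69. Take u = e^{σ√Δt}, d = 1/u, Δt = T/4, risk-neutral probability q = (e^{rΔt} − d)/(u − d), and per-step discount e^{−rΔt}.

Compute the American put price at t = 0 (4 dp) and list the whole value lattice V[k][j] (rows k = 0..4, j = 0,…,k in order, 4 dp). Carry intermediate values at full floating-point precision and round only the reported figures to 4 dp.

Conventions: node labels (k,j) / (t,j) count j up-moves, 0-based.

Δt=0.09400  u=1.14407  d=0.87407  q=0.48770  discount=0.99428
step 4 (expiry): payoffs max(K−S,0) = 56.1868 37.4910 13.0200 0.0000 0.0000
k=3: (k=3,j=0): S=69.2429, K−S=47.4671, hold=46.7998 ⇒ V=47.4671 exercise | (k=3,j=1): S=90.6323, K−S=26.0777, hold=25.4104 ⇒ V=26.0777 exercise | (k=3,j=2): S=118.6289, K−S=0.0000, hold=6.6320 ⇒ V=6.6320 continue | (k=3,j=3): S=155.2738, K−S=0.0000, hold=0.0000 ⇒ V=0.0000 continue
k=2: (k=2,j=0): S=79.2190, K−S=37.4910, hold=36.8237 ⇒ V=37.4910 exercise | (k=2,j=1): S=103.6900, K−S=13.0200, hold=16.4992 ⇒ V=16.4992 continue | (k=2,j=2): S=135.7202, K−S=0.0000, hold=3.3782 ⇒ V=3.3782 continue
k=1: (k=1,j=0): S=90.6323, K−S=26.0777, hold=27.0975 ⇒ V=27.0975 continue | (k=1,j=1): S=118.6289, K−S=0.0000, hold=10.0423 ⇒ V=10.0423 continue
k=0: (k=0,j=0): S=103.6900, K−S=13.0200, hold=18.6723 ⇒ V=18.6723 continue

price = 18.6723
tree:
18.6723
27.0975 10.0423
37.4910 16.4992 3.3782
47.4671 26.0777 6.6320 0.0000
56.1868 37.4910 13.0200 0.0000 0.0000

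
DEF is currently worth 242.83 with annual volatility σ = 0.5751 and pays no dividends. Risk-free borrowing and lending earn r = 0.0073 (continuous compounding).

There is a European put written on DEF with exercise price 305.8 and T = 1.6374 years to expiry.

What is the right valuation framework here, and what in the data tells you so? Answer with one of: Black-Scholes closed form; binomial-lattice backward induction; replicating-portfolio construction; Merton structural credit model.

Key observation: the instrument is a plain European put (strike 305.8) on a lognormal asset; the exact continuous-time formula applies directly.

framework: Black-Scholes closed form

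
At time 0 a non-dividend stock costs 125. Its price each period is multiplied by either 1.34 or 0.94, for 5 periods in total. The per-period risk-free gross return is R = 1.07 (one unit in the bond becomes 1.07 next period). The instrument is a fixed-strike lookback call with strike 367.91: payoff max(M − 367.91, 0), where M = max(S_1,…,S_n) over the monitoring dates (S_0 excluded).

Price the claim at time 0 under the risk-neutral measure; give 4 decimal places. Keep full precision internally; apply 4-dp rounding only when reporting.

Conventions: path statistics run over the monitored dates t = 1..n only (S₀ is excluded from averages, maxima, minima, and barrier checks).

price = 0.8683

No-arbitrage gives p* = (R−d)/(u−d) = 0.3250: enumerate every path, weight its payoff by its p*-probability, and discount by R^5.
Enumerate all 2^5 = 32 price paths (U = up ×1.34, D = down ×0.94); each path with k up-moves has probability p*^k·(1−p*)^(5−k).
DDDDD: M=117.5000, payoff=0.0000, prob=0.140126
UDDDD: M=167.5000, payoff=0.0000, prob=0.067468
DUDDD: M=157.4500, payoff=0.0000, prob=0.067468
UUDDD: M=224.4500, payoff=0.0000, prob=0.032485
DDUDD: M=148.0030, payoff=0.0000, prob=0.067468
UDUDD: M=210.9830, payoff=0.0000, prob=0.032485
DUUDD: M=210.9830, payoff=0.0000, prob=0.032485
UUUDD: M=300.7630, payoff=0.0000, prob=0.015641
DDDUD: M=139.1228, payoff=0.0000, prob=0.067468
UDDUD: M=198.3240, payoff=0.0000, prob=0.032485
DUDUD: M=198.3240, payoff=0.0000, prob=0.032485
UUDUD: M=282.7172, payoff=0.0000, prob=0.015641
DDUUD: M=198.3240, payoff=0.0000, prob=0.032485
UDUUD: M=282.7172, payoff=0.0000, prob=0.015641
DUUUD: M=282.7172, payoff=0.0000, prob=0.015641
UUUUD: M=403.0224, payoff=35.1124, prob=0.007531
DDDDU: M=130.7755, payoff=0.0000, prob=0.067468
UDDDU: M=186.4246, payoff=0.0000, prob=0.032485
DUDDU: M=186.4246, payoff=0.0000, prob=0.032485
UUDDU: M=265.7542, payoff=0.0000, prob=0.015641
DDUDU: M=186.4246, payoff=0.0000, prob=0.032485
UDUDU: M=265.7542, payoff=0.0000, prob=0.015641
DUUDU: M=265.7542, payoff=0.0000, prob=0.015641
UUUDU: M=378.8411, payoff=10.9311, prob=0.007531
DDDUU: M=186.4246, payoff=0.0000, prob=0.032485
UDDUU: M=265.7542, payoff=0.0000, prob=0.015641
DUDUU: M=265.7542, payoff=0.0000, prob=0.015641
UUDUU: M=378.8411, payoff=10.9311, prob=0.007531
DDUUU: M=265.7542, payoff=0.0000, prob=0.015641
UDUUU: M=378.8411, payoff=10.9311, prob=0.007531
DUUUU: M=378.8411, payoff=10.9311, prob=0.007531
UUUUU: M=540.0500, payoff=172.1400, prob=0.003626
Price = Σ prob·payoff / R^5 = 1.217862 / 1.402552 = 0.8683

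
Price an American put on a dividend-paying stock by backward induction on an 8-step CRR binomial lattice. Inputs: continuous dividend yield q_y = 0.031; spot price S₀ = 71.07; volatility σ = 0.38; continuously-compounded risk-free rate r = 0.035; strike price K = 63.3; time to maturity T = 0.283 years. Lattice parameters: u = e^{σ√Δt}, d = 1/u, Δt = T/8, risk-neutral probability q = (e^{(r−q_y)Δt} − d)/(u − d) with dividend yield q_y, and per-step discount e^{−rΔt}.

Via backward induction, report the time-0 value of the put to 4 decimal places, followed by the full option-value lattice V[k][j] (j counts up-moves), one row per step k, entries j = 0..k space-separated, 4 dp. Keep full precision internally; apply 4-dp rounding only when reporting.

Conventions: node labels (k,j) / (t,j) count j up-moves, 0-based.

price = 2.3797
tree:
2.3797
3.5759 1.1061
5.2457 1.7987 0.3680
7.4768 2.8723 0.6548 0.0622
10.2924 4.4836 1.1557 0.1205 0.0000
13.5849 6.7964 2.0207 0.2334 0.0000 0.0000
17.0141 9.9016 3.4918 0.4520 0.0000 0.0000 0.0000
20.2068 13.5849 5.9455 0.8757 0.0000 0.0000 0.0000 0.0000
23.1792 17.0141 9.9016 1.6963 0.0000 0.0000 0.0000 0.0000 0.0000

params: Δt=0.03537 u=1.07409 d=0.93102 q=0.48313 e^(-rΔt)=0.99876
t_8 payoffs: 23.1792 17.0141 9.9016 1.6963 0.0000 0.0000 0.0000 0.0000 0.0000
k=7: node(7,0) S=43.0932 payoff=20.2068 vs cont=20.1757 → 20.2068 [stop]  node(7,1) S=49.7151 payoff=13.5849 vs cont=13.5611 → 13.5849 [stop]  node(7,2) S=57.3545 payoff=5.9455 vs cont=5.9300 → 5.9455 [stop]  node(7,3) S=66.1678 payoff=0.0000 vs cont=0.8757 → 0.8757 [wait]  node(7,4) S=76.3354 payoff=0.0000 vs cont=0.0000 → 0.0000 [wait]  node(7,5) S=88.0654 payoff=0.0000 vs cont=0.0000 → 0.0000 [wait]  node(7,6) S=101.5978 payoff=0.0000 vs cont=0.0000 → 0.0000 [wait]  node(7,7) S=117.2097 payoff=0.0000 vs cont=0.0000 → 0.0000 [wait]
k=6: node(6,0) S=46.2859 payoff=17.0141 vs cont=16.9865 → 17.0141 [stop]  node(6,1) S=53.3984 payoff=9.9016 vs cont=9.8818 → 9.9016 [stop]  node(6,2) S=61.6037 payoff=1.6963 vs cont=3.4918 → 3.4918 [wait]  node(6,3) S=71.0700 payoff=0.0000 vs cont=0.4520 → 0.4520 [wait]  node(6,4) S=81.9909 payoff=0.0000 vs cont=0.0000 → 0.0000 [wait]  node(6,5) S=94.5899 payoff=0.0000 vs cont=0.0000 → 0.0000 [wait]  node(6,6) S=109.1249 payoff=0.0000 vs cont=0.0000 → 0.0000 [wait]
k=5: node(5,0) S=49.7151 payoff=13.5849 vs cont=13.5611 → 13.5849 [stop]  node(5,1) S=57.3545 payoff=5.9455 vs cont=6.7964 → 6.7964 [wait]  node(5,2) S=66.1678 payoff=0.0000 vs cont=2.0207 → 2.0207 [wait]  node(5,3) S=76.3354 payoff=0.0000 vs cont=0.2334 → 0.2334 [wait]  node(5,4) S=88.0654 payoff=0.0000 vs cont=0.0000 → 0.0000 [wait]  node(5,5) S=101.5978 payoff=0.0000 vs cont=0.0000 → 0.0000 [wait]
k=4: node(4,0) S=53.3984 payoff=9.9016 vs cont=10.2924 → 10.2924 [wait]  node(4,1) S=61.6037 payoff=1.6963 vs cont=4.4836 → 4.4836 [wait]  node(4,2) S=71.0700 payoff=0.0000 vs cont=1.1557 → 1.1557 [wait]  node(4,3) S=81.9909 payoff=0.0000 vs cont=0.1205 → 0.1205 [wait]  node(4,4) S=94.5899 payoff=0.0000 vs cont=0.0000 → 0.0000 [wait]
k=3: node(3,0) S=57.3545 payoff=5.9455 vs cont=7.4768 → 7.4768 [wait]  node(3,1) S=66.1678 payoff=0.0000 vs cont=2.8723 → 2.8723 [wait]  node(3,2) S=76.3354 payoff=0.0000 vs cont=0.6548 → 0.6548 [wait]  node(3,3) S=88.0654 payoff=0.0000 vs cont=0.0622 → 0.0622 [wait]
k=2: node(2,0) S=61.6037 payoff=1.6963 vs cont=5.2457 → 5.2457 [wait]  node(2,1) S=71.0700 payoff=0.0000 vs cont=1.7987 → 1.7987 [wait]  node(2,2) S=81.9909 payoff=0.0000 vs cont=0.3680 → 0.3680 [wait]
k=1: node(1,0) S=66.1678 payoff=0.0000 vs cont=3.5759 → 3.5759 [wait]  node(1,1) S=76.3354 payoff=0.0000 vs cont=1.1061 → 1.1061 [wait]
k=0: node(0,0) S=71.0700 payoff=0.0000 vs cont=2.3797 → 2.3797 [wait]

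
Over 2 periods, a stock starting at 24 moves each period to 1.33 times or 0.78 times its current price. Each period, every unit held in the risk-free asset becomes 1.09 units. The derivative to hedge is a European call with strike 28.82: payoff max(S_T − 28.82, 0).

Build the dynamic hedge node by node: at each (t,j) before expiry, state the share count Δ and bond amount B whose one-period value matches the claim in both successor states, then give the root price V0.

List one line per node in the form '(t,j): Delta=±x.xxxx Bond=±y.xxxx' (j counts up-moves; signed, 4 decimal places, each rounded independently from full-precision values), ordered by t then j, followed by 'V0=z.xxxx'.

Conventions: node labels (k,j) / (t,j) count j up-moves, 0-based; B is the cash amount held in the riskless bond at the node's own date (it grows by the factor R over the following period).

(0,0): Delta=0.5341 Bond=-9.1725
(1,0): Delta=0.0000 Bond=0.0000
(1,1): Delta=0.7766 Bond=-17.7385
V0=3.6455

The replicating-portfolio and risk-neutral prices coincide; use p* = (1.09−0.78)/(1.33−0.78) = 0.5636 for the latter.
Terminal payoffs: V(2,0)=0.0000, V(2,1)=0.0000, V(2,2)=13.6336
  t=1,j=0: stock 18.7200 → up 24.8976 (V=0.0000), down 14.6016 (V=0.0000). Price 0.0000; hedge Δ=0.0000, bond B=0.0000.
  t=1,j=1: stock 31.9200 → up 42.4536 (V=13.6336), down 24.8976 (V=0.0000). Price 7.0499; hedge Δ=0.7766, bond B=-17.7385.
  t=0,j=0: stock 24.0000 → up 31.9200 (V=7.0499), down 18.7200 (V=0.0000). Price 3.6455; hedge Δ=0.5341, bond B=-9.1725.
Verification: the root portfolio costs Δ(0,0)·S0 + B(0,0) = 3.6455, matching V0.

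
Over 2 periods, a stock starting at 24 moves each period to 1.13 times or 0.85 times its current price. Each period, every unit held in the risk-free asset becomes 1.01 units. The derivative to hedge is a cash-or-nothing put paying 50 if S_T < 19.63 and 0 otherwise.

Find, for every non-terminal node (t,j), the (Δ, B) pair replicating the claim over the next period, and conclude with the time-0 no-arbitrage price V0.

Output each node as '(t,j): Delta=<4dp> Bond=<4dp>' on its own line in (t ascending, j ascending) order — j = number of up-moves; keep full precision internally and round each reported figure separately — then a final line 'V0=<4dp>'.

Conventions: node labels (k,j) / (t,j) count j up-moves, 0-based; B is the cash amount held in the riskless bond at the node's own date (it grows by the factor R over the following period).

(0,0): Delta=-3.1572 Bond=84.7756
(1,0): Delta=-8.7535 Bond=199.7878
(1,1): Delta=0.0000 Bond=0.0000
V0=9.0027

Risk-neutral probability p* = (R−d)/(u−d) = (1.01−0.85)/(1.13−0.85) = 0.5714.
Expiry values: V(2,0)=50.0000, V(2,1)=0.0000, V(2,2)=0.0000
(1,0): S=20.4000. Δ = (V_up−V_dn)/(S_up−S_dn) = (0.0000−50.0000)/(23.0520−17.3400) = -8.7535. V = [p*·0.0000 + (1−p*)·50.0000]/1.01 = 21.2164. B = V − Δ·S = 199.7878.
(1,1): S=27.1200. Δ = (V_up−V_dn)/(S_up−S_dn) = (0.0000−0.0000)/(30.6456−23.0520) = 0.0000. V = [p*·0.0000 + (1−p*)·0.0000]/1.01 = 0.0000. B = V − Δ·S = 0.0000.
(0,0): S=24.0000. Δ = (V_up−V_dn)/(S_up−S_dn) = (0.0000−21.2164)/(27.1200−20.4000) = -3.1572. V = [p*·0.0000 + (1−p*)·21.2164]/1.01 = 9.0027. B = V − Δ·S = 84.7756.
As a check, the time-0 holding Δ(0,0)·S0 + B(0,0) comes to 9.0027 — exactly V0.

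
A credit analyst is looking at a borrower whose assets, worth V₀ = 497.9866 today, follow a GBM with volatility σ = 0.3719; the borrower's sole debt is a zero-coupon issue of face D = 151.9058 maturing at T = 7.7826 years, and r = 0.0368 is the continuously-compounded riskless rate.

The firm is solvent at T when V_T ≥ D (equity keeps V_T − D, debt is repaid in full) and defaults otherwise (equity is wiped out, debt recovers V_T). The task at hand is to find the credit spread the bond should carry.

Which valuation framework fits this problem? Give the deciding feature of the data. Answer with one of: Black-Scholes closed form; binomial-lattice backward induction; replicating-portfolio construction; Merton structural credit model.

framework: Merton structural credit model

Key observation: the asked-for credit quantity lives on the firm's capital structure — asset value, asset volatility, debt face 151.9058 — which is the structural model's domain.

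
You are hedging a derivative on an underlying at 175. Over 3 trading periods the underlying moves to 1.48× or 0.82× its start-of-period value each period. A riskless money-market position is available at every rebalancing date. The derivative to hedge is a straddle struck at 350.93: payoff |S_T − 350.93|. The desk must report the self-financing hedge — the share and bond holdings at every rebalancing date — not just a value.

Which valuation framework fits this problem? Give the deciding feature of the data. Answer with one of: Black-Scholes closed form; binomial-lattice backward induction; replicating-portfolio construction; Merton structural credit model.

Key observation: the mandate to exhibit the hedge at every date and state singles out the replicating-portfolio construction on the 3-period tree with factors 1.48 and 0.82 from 175.

framework: replicating-portfolio construction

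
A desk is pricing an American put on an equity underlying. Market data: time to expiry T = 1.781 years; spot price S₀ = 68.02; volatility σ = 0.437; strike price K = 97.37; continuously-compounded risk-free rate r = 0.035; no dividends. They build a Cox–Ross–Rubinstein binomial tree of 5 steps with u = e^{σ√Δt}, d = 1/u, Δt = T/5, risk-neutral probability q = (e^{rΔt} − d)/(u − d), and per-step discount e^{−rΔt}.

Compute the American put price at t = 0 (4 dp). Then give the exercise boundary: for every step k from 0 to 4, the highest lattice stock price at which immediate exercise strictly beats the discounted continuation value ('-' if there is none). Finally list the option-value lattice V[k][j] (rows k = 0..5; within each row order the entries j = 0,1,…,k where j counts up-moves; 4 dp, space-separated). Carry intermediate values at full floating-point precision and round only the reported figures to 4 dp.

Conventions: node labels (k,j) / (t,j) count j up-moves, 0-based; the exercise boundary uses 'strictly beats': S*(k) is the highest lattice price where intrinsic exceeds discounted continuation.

Δt=0.35620  u=1.29798  d=0.77043  q=0.45894  discount=0.98761
step 5 (expiry): payoffs max(K−S,0) = 78.9075 66.2651 44.9657 9.0811 0.0000 0.0000
step 4: (k=4,j=0): S=23.9640, K−S=73.4060, hold=72.1996 ⇒ V=73.4060 exercise | (k=4,j=1): S=40.3736, K−S=56.9964, hold=55.7900 ⇒ V=56.9964 exercise | (k=4,j=2): S=68.0200, K−S=29.3500, hold=28.1436 ⇒ V=29.3500 exercise | (k=4,j=3): S=114.5976, K−S=0.0000, hold=4.8525 ⇒ V=4.8525 continue | (k=4,j=4): S=193.0698, K−S=0.0000, hold=0.0000 ⇒ V=0.0000 continue  boundary S*=68.0200
step 3: (k=3,j=0): S=31.1049, K−S=66.2651, hold=65.0588 ⇒ V=66.2651 exercise | (k=3,j=1): S=52.4043, K−S=44.9657, hold=43.7593 ⇒ V=44.9657 exercise | (k=3,j=2): S=88.2889, K−S=9.0811, hold=17.8827 ⇒ V=17.8827 continue | (k=3,j=3): S=148.7459, K−S=0.0000, hold=2.5930 ⇒ V=2.5930 continue  boundary S*=52.4043
step 2: (k=2,j=0): S=40.3736, K−S=56.9964, hold=55.7900 ⇒ V=56.9964 exercise | (k=2,j=1): S=68.0200, K−S=29.3500, hold=32.1330 ⇒ V=32.1330 continue | (k=2,j=2): S=114.5976, K−S=0.0000, hold=10.7310 ⇒ V=10.7310 continue  boundary S*=40.3736
step 1: (k=1,j=0): S=52.4043, K−S=44.9657, hold=45.0207 ⇒ V=45.0207 continue | (k=1,j=1): S=88.2889, K−S=9.0811, hold=22.0343 ⇒ V=22.0343 continue  boundary S*=-
step 0: (k=0,j=0): S=68.0200, K−S=29.3500, hold=34.0441 ⇒ V=34.0441 continue  boundary S*=-

price = 34.0441
boundary = - - 40.3736 52.4043 68.0200
tree:
34.0441
45.0207 22.0343
56.9964 32.1330 10.7310
66.2651 44.9657 17.8827 2.5930
73.4060 56.9964 29.3500 4.8525 0.0000
78.9075 66.2651 44.9657 9.0811 0.0000 0.0000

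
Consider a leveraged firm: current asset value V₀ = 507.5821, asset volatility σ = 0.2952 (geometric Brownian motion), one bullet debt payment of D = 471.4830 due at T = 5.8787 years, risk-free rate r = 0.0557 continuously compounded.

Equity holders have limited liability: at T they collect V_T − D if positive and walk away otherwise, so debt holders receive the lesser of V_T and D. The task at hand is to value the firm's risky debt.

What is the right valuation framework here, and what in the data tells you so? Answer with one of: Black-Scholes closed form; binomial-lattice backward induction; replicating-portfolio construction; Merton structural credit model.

framework: Merton structural credit model

Key observation: with the firm-asset dynamics (V₀ = 507.5821) and a single zero-coupon liability of face 471.4830 given, debt value, spread, and default probability all derive from the option view of the balance sheet.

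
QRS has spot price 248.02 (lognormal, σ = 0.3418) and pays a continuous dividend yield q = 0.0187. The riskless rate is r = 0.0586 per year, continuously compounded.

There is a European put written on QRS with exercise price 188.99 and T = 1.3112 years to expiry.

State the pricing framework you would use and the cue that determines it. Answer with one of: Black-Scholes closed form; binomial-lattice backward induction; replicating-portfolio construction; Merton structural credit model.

framework: Black-Scholes closed form

Key observation: a European-exercise option on QRS struck at 188.99 — a GBM underlying with constant parameters — admits an analytic price: the data contain no early exercise, no discrete tree, no debt structure.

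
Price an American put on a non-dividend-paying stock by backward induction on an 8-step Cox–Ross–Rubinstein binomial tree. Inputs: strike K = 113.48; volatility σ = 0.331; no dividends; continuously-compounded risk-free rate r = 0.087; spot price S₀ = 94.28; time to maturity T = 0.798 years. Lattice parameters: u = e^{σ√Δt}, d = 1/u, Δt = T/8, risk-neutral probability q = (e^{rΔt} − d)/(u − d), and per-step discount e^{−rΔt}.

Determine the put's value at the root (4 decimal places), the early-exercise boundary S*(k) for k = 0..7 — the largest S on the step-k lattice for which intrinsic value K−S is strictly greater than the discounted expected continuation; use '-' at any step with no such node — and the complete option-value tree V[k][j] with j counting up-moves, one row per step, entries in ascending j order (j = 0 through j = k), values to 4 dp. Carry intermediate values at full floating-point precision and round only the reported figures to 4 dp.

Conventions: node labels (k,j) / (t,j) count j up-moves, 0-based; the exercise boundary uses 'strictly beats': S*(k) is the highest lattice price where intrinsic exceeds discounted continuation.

price = 20.7840
boundary = - 84.9216 76.4922 84.9216 76.4922 84.9216 94.2800 84.9216
tree:
20.7840
28.5584 13.8286
36.9878 20.2495 8.0276
44.5806 28.5584 12.7827 3.6942
51.4197 36.9878 19.5867 6.6040 1.0219
57.5799 44.5806 28.5584 11.4857 2.1275 0.0000
63.1286 51.4197 36.9878 19.2000 4.4295 0.0000 0.0000
68.1266 57.5799 44.5806 28.5584 9.2220 0.0000 0.0000 0.0000
72.6284 63.1286 51.4197 36.9878 19.2000 0.0000 0.0000 0.0000 0.0000

Δt=0.09975  u=1.11020  d=0.90074  q=0.51550  discount=0.99136
step 8 (expiry): payoffs max(K−S,0) = 72.6284 63.1286 51.4197 36.9878 19.2000 0.0000 0.0000 0.0000 0.0000
step 7: (k=7,j=0): S=45.3534, K−S=68.1266, hold=67.1460 ⇒ V=68.1266 exercise | (k=7,j=1): S=55.9001, K−S=57.5799, hold=56.5993 ⇒ V=57.5799 exercise | (k=7,j=2): S=68.8994, K−S=44.5806, hold=43.6000 ⇒ V=44.5806 exercise | (k=7,j=3): S=84.9216, K−S=28.5584, hold=27.5778 ⇒ V=28.5584 exercise | (k=7,j=4): S=104.6697, K−S=8.8103, hold=9.2220 ⇒ V=9.2220 continue | (k=7,j=5): S=129.0101, K−S=0.0000, hold=0.0000 ⇒ V=0.0000 continue | (k=7,j=6): S=159.0107, K−S=0.0000, hold=0.0000 ⇒ V=0.0000 continue | (k=7,j=7): S=195.9878, K−S=0.0000, hold=0.0000 ⇒ V=0.0000 continue  boundary S*=84.9216
step 6: (k=6,j=0): S=50.3514, K−S=63.1286, hold=62.1481 ⇒ V=63.1286 exercise | (k=6,j=1): S=62.0603, K−S=51.4197, hold=50.4391 ⇒ V=51.4197 exercise | (k=6,j=2): S=76.4922, K−S=36.9878, hold=36.0073 ⇒ V=36.9878 exercise | (k=6,j=3): S=94.2800, K−S=19.2000, hold=18.4299 ⇒ V=19.2000 exercise | (k=6,j=4): S=116.2043, K−S=0.0000, hold=4.4295 ⇒ V=4.4295 continue | (k=6,j=5): S=143.2270, K−S=0.0000, hold=0.0000 ⇒ V=0.0000 continue | (k=6,j=6): S=176.5337, K−S=0.0000, hold=0.0000 ⇒ V=0.0000 continue  boundary S*=94.2800
step 5: (k=5,j=0): S=55.9001, K−S=57.5799, hold=56.5993 ⇒ V=57.5799 exercise | (k=5,j=1): S=68.8994, K−S=44.5806, hold=43.6000 ⇒ V=44.5806 exercise | (k=5,j=2): S=84.9216, K−S=28.5584, hold=27.5778 ⇒ V=28.5584 exercise | (k=5,j=3): S=104.6697, K−S=8.8103, hold=11.4857 ⇒ V=11.4857 continue | (k=5,j=4): S=129.0101, K−S=0.0000, hold=2.1275 ⇒ V=2.1275 continue | (k=5,j=5): S=159.0107, K−S=0.0000, hold=0.0000 ⇒ V=0.0000 continue  boundary S*=84.9216
step 4: (k=4,j=0): S=62.0603, K−S=51.4197, hold=50.4391 ⇒ V=51.4197 exercise | (k=4,j=1): S=76.4922, K−S=36.9878, hold=36.0073 ⇒ V=36.9878 exercise | (k=4,j=2): S=94.2800, K−S=19.2000, hold=19.5867 ⇒ V=19.5867 continue | (k=4,j=3): S=116.2043, K−S=0.0000, hold=6.6040 ⇒ V=6.6040 continue | (k=4,j=4): S=143.2270, K−S=0.0000, hold=1.0219 ⇒ V=1.0219 continue  boundary S*=76.4922
step 3: (k=3,j=0): S=68.8994, K−S=44.5806, hold=43.6000 ⇒ V=44.5806 exercise | (k=3,j=1): S=84.9216, K−S=28.5584, hold=27.7755 ⇒ V=28.5584 exercise | (k=3,j=2): S=104.6697, K−S=8.8103, hold=12.7827 ⇒ V=12.7827 continue | (k=3,j=3): S=129.0101, K−S=0.0000, hold=3.6942 ⇒ V=3.6942 continue  boundary S*=84.9216
step 2: (k=2,j=0): S=76.4922, K−S=36.9878, hold=36.0073 ⇒ V=36.9878 exercise | (k=2,j=1): S=94.2800, K−S=19.2000, hold=20.2495 ⇒ V=20.2495 continue | (k=2,j=2): S=116.2043, K−S=0.0000, hold=8.0276 ⇒ V=8.0276 continue  boundary S*=76.4922
step 1: (k=1,j=0): S=84.9216, K−S=28.5584, hold=28.1142 ⇒ V=28.5584 exercise | (k=1,j=1): S=104.6697, K−S=8.8103, hold=13.8286 ⇒ V=13.8286 continue  boundary S*=84.9216
step 0: (k=0,j=0): S=94.2800, K−S=19.2000, hold=20.7840 ⇒ V=20.7840 continue  boundary S*=-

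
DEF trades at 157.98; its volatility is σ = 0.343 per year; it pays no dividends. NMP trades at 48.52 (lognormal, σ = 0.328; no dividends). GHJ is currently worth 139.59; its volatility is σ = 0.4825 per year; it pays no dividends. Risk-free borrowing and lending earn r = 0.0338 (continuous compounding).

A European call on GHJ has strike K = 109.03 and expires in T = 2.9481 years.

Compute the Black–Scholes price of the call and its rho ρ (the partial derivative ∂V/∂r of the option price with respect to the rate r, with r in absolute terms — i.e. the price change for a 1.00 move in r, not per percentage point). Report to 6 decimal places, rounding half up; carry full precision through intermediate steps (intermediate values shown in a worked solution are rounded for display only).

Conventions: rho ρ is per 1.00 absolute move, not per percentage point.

price = 61.810196
ρ = 145.972436

σ√T = 0.4825·√2.9481 = 0.828454
d₁ = (ln(S/K) + (r+σ²/2)T) / (σ√T) = (ln(139.59/109.03) + (0.0338+0.4825²/2)·2.9481) / 0.828454 = (0.247086 + 0.442814) / 0.828454 = 0.832756
d₂ = d₁ − σ√T = 0.832756 − 0.828454 = 0.004302
e^{−rT} = 0.905158
N(d₁) = 0.797509,  N(d₂) = 0.501716
Call price V = S·N(d₁) − K·e^{−rT}·N(d₂) = 111.324268 − 49.514072 = 61.810196
ρ = K·T·e^{−rT}·N(d₂) = 145.972436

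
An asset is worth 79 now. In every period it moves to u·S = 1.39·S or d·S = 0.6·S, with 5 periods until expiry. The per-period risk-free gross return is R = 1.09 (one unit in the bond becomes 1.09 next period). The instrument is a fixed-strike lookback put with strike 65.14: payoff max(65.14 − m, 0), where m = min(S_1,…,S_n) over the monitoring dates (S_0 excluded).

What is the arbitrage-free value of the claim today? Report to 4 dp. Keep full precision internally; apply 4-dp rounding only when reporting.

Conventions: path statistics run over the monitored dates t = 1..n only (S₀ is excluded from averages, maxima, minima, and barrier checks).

price = 11.3986

No-arbitrage gives p* = (R−d)/(u−d) = 0.6203: enumerate every path, weight its payoff by its p*-probability, and discount by R^5.
Enumerate all 2^5 = 32 price paths (U = up ×1.39, D = down ×0.6); each path with k up-moves has probability p*^k·(1−p*)^(5−k).
DDDDD: m=6.1430, payoff=58.9970, prob=0.007897
UDDDD: m=14.2314, payoff=50.9086, prob=0.012899
DUDDD: m=14.2314, payoff=50.9086, prob=0.012899
UUDDD: m=32.9694, payoff=32.1706, prob=0.021068
DDUDD: m=14.2314, payoff=50.9086, prob=0.012899
UDUDD: m=32.9694, payoff=32.1706, prob=0.021068
DUUDD: m=32.9694, payoff=32.1706, prob=0.021068
UUUDD: m=76.3790, payoff=0.0000, prob=0.034411
DDDUD: m=14.2314, payoff=50.9086, prob=0.012899
UDDUD: m=32.9694, payoff=32.1706, prob=0.021068
DUDUD: m=32.9694, payoff=32.1706, prob=0.021068
UUDUD: m=76.3790, payoff=0.0000, prob=0.034411
DDUUD: m=28.4400, payoff=36.7000, prob=0.021068
UDUUD: m=65.8860, payoff=0.0000, prob=0.034411
DUUUD: m=47.4000, payoff=17.7400, prob=0.034411
UUUUD: m=109.8100, payoff=0.0000, prob=0.056204
DDDDU: m=10.2384, payoff=54.9016, prob=0.012899
UDDDU: m=23.7190, payoff=41.4210, prob=0.021068
DUDDU: m=23.7190, payoff=41.4210, prob=0.021068
UUDDU: m=54.9489, payoff=10.1911, prob=0.034411
DDUDU: m=23.7190, payoff=41.4210, prob=0.021068
UDUDU: m=54.9489, payoff=10.1911, prob=0.034411
DUUDU: m=47.4000, payoff=17.7400, prob=0.034411
UUUDU: m=109.8100, payoff=0.0000, prob=0.056204
DDDUU: m=17.0640, payoff=48.0760, prob=0.021068
UDDUU: m=39.5316, payoff=25.6084, prob=0.034411
DUDUU: m=39.5316, payoff=25.6084, prob=0.034411
UUDUU: m=91.5815, payoff=0.0000, prob=0.056204
DDUUU: m=28.4400, payoff=36.7000, prob=0.034411
UDUUU: m=65.8860, payoff=0.0000, prob=0.056204
DUUUU: m=47.4000, payoff=17.7400, prob=0.056204
UUUUU: m=109.8100, payoff=0.0000, prob=0.091800
Price = Σ prob·payoff / R^5 = 17.538147 / 1.538624 = 11.3986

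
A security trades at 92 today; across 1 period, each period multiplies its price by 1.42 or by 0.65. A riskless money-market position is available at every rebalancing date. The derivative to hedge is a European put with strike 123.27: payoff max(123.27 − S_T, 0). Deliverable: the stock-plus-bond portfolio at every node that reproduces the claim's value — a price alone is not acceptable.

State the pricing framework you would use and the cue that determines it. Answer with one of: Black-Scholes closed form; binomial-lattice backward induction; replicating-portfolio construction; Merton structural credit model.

framework: replicating-portfolio construction

Key observation: a price alone would not answer the question — the per-node share/bond construction on the spot-92, 1.42/0.65 tree is required, and only the replicating-portfolio method yields it.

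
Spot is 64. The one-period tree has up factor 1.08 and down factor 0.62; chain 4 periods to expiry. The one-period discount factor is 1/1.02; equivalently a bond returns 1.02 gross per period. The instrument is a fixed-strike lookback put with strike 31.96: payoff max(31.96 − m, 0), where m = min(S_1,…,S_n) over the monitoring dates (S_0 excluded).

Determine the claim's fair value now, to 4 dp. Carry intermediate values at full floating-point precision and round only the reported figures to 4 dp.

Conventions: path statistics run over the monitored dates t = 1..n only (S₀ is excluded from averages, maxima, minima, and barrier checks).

price = 0.4506

With p* = (R−d)/(u−d) = 0.8696, sum probability × payoff across the paths and divide by R^4.
Enumerate all 2^4 = 16 price paths (U = up ×1.08, D = down ×0.62); each path with k up-moves has probability p*^k·(1−p*)^(4−k).
DDDD: m=9.4569, payoff=22.5031, prob=0.000289
UDDD: m=16.4732, payoff=15.4868, prob=0.001930
DUDD: m=16.4732, payoff=15.4868, prob=0.001930
UUDD: m=28.6953, payoff=3.2647, prob=0.012864
DDUD: m=16.4732, payoff=15.4868, prob=0.001930
UDUD: m=28.6953, payoff=3.2647, prob=0.012864
DUUD: m=28.6953, payoff=3.2647, prob=0.012864
UUUD: m=49.9854, payoff=0.0000, prob=0.085763
DDDU: m=15.2530, payoff=16.7070, prob=0.001930
UDDU: m=26.5697, payoff=5.3903, prob=0.012864
DUDU: m=26.5697, payoff=5.3903, prob=0.012864
UUDU: m=46.2828, payoff=0.0000, prob=0.085763
DDUU: m=24.6016, payoff=7.3584, prob=0.012864
UDUU: m=42.8544, payoff=0.0000, prob=0.085763
DUUU: m=39.6800, payoff=0.0000, prob=0.085763
UUUU: m=69.1200, payoff=0.0000, prob=0.571753
Price = Σ prob·payoff / R^4 = 0.487748 / 1.082432 = 0.4506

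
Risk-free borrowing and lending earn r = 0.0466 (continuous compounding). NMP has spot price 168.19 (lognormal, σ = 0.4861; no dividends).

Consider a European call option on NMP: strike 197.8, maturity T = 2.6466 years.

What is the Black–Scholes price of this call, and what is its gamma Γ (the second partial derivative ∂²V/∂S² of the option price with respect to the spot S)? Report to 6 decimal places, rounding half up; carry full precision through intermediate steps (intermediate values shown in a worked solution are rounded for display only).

σ√T = 0.4861·√2.6466 = 0.790806
d₁ = (ln(S/K) + (r+σ²/2)T) / (σ√T) = (ln(168.19/197.8) + (0.0466+0.4861²/2)·2.6466) / 0.790806 = (-0.162162 + 0.436018) / 0.790806 = 0.346300
d₂ = d₁ − σ√T = 0.346300 − 0.790806 = -0.444505
e^{−rT} = 0.883971
N(d₁) = 0.635441,  N(d₂) = 0.328339
Call price V = S·N(d₁) − K·e^{−rT}·N(d₂) = 106.874902 − 57.409801 = 49.465101
φ(d₁) = (1/√(2π))·e^{−d₁²/2} = 0.375724
Γ = φ(d₁) / (S·σ·√T) = 0.002825

price = 49.465101
Γ = 0.002825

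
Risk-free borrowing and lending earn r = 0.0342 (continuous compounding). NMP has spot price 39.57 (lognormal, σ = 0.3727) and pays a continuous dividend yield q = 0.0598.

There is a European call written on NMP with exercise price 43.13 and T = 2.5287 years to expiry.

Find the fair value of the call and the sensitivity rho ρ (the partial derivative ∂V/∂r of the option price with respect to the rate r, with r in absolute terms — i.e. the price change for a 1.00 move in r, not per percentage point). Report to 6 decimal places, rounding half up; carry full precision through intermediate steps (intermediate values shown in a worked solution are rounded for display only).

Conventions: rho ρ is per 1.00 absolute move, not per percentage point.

σ√T = 0.3727·√2.5287 = 0.592663
d₁ = (ln(S/K) + (r−q+σ²/2)T) / (σ√T) = (ln(39.57/43.13) + (0.0342−0.0598+0.3727²/2)·2.5287) / 0.592663 = (-0.086148 + 0.110890) / 0.592663 = 0.041748
d₂ = d₁ − σ√T = 0.041748 − 0.592663 = -0.550915
e^{−rT} = 0.917152
e^{−qT} = 0.859662
N(d₁) = 0.516650,  N(d₂) = 0.290846
Call price V = S·e^{−qT}·N(d₁) − K·e^{−rT}·N(d₂) = 17.574798 − 11.504930 = 6.069867
ρ = K·T·e^{−rT}·N(d₂) = 29.092518

price = 6.069867
ρ = 29.092518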